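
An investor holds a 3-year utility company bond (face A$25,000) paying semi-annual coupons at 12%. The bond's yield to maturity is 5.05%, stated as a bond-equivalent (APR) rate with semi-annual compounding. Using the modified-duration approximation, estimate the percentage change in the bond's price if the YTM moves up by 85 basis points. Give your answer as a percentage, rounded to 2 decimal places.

Periodic yield y = 0.02525. Modified duration first:
  t   CF        PV=CF/(1+0.02525)^t    t·PV
  1     1,500.00     1,463.0578     1,463.0578
  2     1,500.00     1,427.0254     2,854.0508
  3     1,500.00     1,391.8804     4,175.6413
  4     1,500.00     1,357.6010     5,430.4040
  5     1,500.00     1,324.1658     6,620.8290
  6    26,500.00    22,817.4552   136,904.7311
  Σ                 29,781.1856   157,448.7140
P = 29,781.1856; D_Mac = 5.28685 half-year periods = 2.64343 yrs; D_mod = 2.64343/(1+0.02525) = 2.57832 yrs.
ΔP/P ≈ -D_mod · Δy = -2.57832 × (+0.0085) = -0.021916 = -2.1916%.

-2.19%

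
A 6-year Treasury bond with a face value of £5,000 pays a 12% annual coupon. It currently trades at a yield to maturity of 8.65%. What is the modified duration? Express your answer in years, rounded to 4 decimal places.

4.3309 years

Periodic yield y = 0.0865. First find Macaulay duration:
  t   CF        PV=CF/(1+0.0865)^t    t·PV
  1       600.00       552.2319       552.2319
  2       600.00       508.2669     1,016.5337
  3       600.00       467.8020     1,403.4059
  4       600.00       430.5587     1,722.2346
  5       600.00       396.2804     1,981.4020
  6     5,600.00     3,404.1575    20,424.9449
  Σ                  5,759.2973    27,100.7531
P = 5,759.2973; Macaulay duration = 27,100.7531 / 5,759.2973 = 4.70557 years.
Modified duration = D_Mac / (1 + y) = 4.70557 / 1.0865 = 4.33094 years.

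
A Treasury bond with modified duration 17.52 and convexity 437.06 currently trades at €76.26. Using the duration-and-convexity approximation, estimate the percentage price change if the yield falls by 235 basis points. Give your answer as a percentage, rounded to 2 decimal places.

Duration effect: -D_mod·Δy = -17.52 × (-0.0235) = +0.411720
Convexity effect: ½·C·(Δy)² = 0.5 × 437.06 × (-0.0235)² = +0.1206831925
ΔP/P ≈ +0.411720 + 0.1206831925 = +0.5324031925
= +53.24031925%.

+53.24%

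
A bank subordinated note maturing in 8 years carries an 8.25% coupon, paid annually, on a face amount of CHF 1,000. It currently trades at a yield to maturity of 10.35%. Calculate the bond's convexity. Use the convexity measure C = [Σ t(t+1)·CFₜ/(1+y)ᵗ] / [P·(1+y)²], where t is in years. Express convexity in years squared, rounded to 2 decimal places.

With y = 0.1035:
  t   CF        PV=CF/(1+0.1035)^t    t·PV        t(t+1)·PV
  1        82.50        74.7621        74.7621         149.5242
  2        82.50        67.7500       135.5000         406.5000
  3        82.50        61.3956       184.1867         736.7467
  4        82.50        55.6371       222.5485       1,112.7423
  5        82.50        50.4188       252.0939       1,512.5632
  6        82.50        45.6899       274.1392       1,918.9745
  7        82.50        41.4045       289.8315       2,318.6522
  8     1,082.50       492.3220     3,938.5757      35,447.1809
  Σ                    889.3799     5,371.6375      43,602.8840
P = 889.3799.
Convexity = Σ t(t+1)·PV / [P·(1+y)²] = 43,602.8840 / (889.3799 × 1.217712) = 40.26088.

40.26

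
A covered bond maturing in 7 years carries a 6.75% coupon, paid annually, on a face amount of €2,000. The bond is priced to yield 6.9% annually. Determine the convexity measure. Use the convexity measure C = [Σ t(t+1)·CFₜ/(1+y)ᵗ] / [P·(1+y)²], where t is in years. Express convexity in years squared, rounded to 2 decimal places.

37.94

With y = 0.069:
  t   CF        PV=CF/(1+0.069)^t    t·PV        t(t+1)·PV
  1       135.00       126.2862       126.2862         252.5725
  2       135.00       118.1349       236.2699         708.8096
  3       135.00       110.5098       331.5293       1,326.1172
  4       135.00       103.3768       413.5071       2,067.5353
  5       135.00        96.7042       483.5209       2,901.1254
  6       135.00        90.4623       542.7737       3,799.4158
  7     2,135.00     1,338.3014     9,368.1100      74,944.8802
  Σ                  1,983.7756    11,501.9971      86,000.4561
P = 1,983.7756.
Convexity = Σ t(t+1)·PV / [P·(1+y)²] = 86,000.4561 / (1,983.7756 × 1.142761) = 37.93611.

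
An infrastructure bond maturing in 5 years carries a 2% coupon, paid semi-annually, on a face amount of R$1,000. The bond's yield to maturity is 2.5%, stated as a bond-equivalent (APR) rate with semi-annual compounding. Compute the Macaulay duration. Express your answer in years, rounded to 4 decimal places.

Periodic yield y = 0.0125. Discount each cash flow and weight by its period:
  t   CF        PV=CF/(1+0.0125)^t    t·PV
  1        10.00         9.8765         9.8765
  2        10.00         9.7546        19.5092
  3        10.00         9.6342        28.9025
  4        10.00         9.5152        38.0610
  5        10.00         9.3978        46.9889
  6        10.00         9.2817        55.6905
  7        10.00         9.1672        64.1701
  8        10.00         9.0540        72.4319
  9        10.00         8.9422        80.4799
  10    1,010.00       892.0127     8,920.1274
  Σ                    976.6362     9,336.2378
Price P = Σ PV = 976.6362.
Macaulay duration = Σ(t·PV) / P = 9,336.2378 / 976.6362 = 9.55959 half-year periods.
In years: 9.55959 / 2 = 4.77979 years.

4.7798 years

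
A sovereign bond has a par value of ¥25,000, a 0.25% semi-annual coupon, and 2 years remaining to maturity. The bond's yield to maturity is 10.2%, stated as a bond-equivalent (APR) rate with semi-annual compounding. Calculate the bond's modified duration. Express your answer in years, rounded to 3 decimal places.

Periodic yield y = 0.051. First find Macaulay duration:
  t   CF        PV=CF/(1+0.051)^t    t·PV
  1        31.25        29.7336        29.7336
  2        31.25        28.2908        56.5815
  3        31.25        26.9179        80.7538
  4    25,031.25    20,515.0072    82,060.0288
  Σ                 20,599.9495    82,227.0977
P = 20,599.9495; Macaulay duration = 82,227.0977 / 20,599.9495 = 3.99162 half-year periods = 1.99581 years.
Modified duration = D_Mac / (1 + y) = 1.99581 / 1.051 = 1.89896 years.

1.899 years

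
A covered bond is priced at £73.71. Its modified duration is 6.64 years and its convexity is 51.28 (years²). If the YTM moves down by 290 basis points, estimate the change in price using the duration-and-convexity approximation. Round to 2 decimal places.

Duration effect: -D_mod·Δy = -6.64 × (-0.029) = +0.192560
Convexity effect: ½·C·(Δy)² = 0.5 × 51.28 × (-0.029)² = +0.02156324
ΔP/P ≈ +0.192560 + 0.02156324 = +0.21412324
ΔP ≈ 73.71 × (+0.21412324) = +15.7830240204.

+£15.78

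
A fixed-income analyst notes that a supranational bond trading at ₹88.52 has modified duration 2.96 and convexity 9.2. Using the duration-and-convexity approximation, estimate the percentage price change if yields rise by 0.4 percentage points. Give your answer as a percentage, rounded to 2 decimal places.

-1.18%

Duration effect: -D_mod·Δy = -2.96 × (+0.004) = -0.011840
Convexity effect: ½·C·(Δy)² = 0.5 × 9.2 × (0.004)² = +0.0000736
ΔP/P ≈ -0.011840 + 0.0000736 = -0.0117664
= -1.17664%.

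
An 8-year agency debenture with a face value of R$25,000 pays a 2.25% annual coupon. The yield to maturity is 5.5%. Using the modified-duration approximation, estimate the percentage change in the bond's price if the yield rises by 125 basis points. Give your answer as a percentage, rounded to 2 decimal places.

Periodic yield y = 0.055. Modified duration first:
  t   CF        PV=CF/(1+0.055)^t    t·PV
  1       562.50       533.1754       533.1754
  2       562.50       505.3795     1,010.7590
  3       562.50       479.0327     1,437.0981
  4       562.50       454.0594     1,816.2377
  5       562.50       430.3881     2,151.9404
  6       562.50       407.9508     2,447.7047
  7       562.50       386.6832     2,706.7824
  8    25,562.50    16,656.4961   133,251.9691
  Σ                 19,853.1651   145,355.6666
P = 19,853.1651; D_Mac = 7.32154 yrs; D_mod = 7.32154/(1+0.055) = 6.93984 yrs.
ΔP/P ≈ -D_mod · Δy = -6.93984 × (+0.0125) = -0.086748 = -8.6748%.

-8.67%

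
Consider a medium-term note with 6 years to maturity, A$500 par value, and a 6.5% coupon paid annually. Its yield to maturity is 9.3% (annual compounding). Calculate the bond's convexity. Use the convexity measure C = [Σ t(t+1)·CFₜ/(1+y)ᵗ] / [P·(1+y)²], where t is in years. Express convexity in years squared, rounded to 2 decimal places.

28.15

With y = 0.093:
  t   CF        PV=CF/(1+0.093)^t    t·PV        t(t+1)·PV
  1        32.50        29.7347        29.7347          59.4694
  2        32.50        27.2046        54.4093         163.2279
  3        32.50        24.8899        74.6697         298.6786
  4        32.50        22.7721        91.0883         455.4416
  5        32.50        20.8345       104.1724         625.0342
  6       532.50       312.3192     1,873.9150      13,117.4051
  Σ                    437.7549     2,227.9893      14,719.2568
P = 437.7549.
Convexity = Σ t(t+1)·PV / [P·(1+y)²] = 14,719.2568 / (437.7549 × 1.194649) = 28.14586.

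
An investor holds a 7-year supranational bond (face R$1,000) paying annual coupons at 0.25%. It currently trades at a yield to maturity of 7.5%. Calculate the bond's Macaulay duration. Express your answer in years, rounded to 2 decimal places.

6.93 years

Periodic yield y = 0.075. Discount each cash flow and weight by its year:
  t   CF        PV=CF/(1+0.075)^t    t·PV
  1         2.50         2.3256         2.3256
  2         2.50         2.1633         4.3267
  3         2.50         2.0124         6.0372
  4         2.50         1.8720         7.4880
  5         2.50         1.7414         8.7070
  6         2.50         1.6199         9.7194
  7     1,002.50       604.2618     4,229.8325
  Σ                    615.9964     4,268.4364
Price P = Σ PV = 615.9964.
Macaulay duration = Σ(t·PV) / P = 4,268.4364 / 615.9964 = 6.92932 years.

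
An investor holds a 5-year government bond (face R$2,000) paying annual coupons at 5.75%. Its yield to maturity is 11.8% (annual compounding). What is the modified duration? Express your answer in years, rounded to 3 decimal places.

3.942 years

Periodic yield y = 0.118. First find Macaulay duration:
  t   CF        PV=CF/(1+0.118)^t    t·PV
  1       115.00       102.8623       102.8623
  2       115.00        92.0056       184.0112
  3       115.00        82.2948       246.8844
  4       115.00        73.6090       294.4358
  5     2,115.00     1,210.8807     6,054.4035
  Σ                  1,561.6523     6,882.5971
P = 1,561.6523; Macaulay duration = 6,882.5971 / 1,561.6523 = 4.40725 years.
Modified duration = D_Mac / (1 + y) = 4.40725 / 1.118 = 3.94209 years.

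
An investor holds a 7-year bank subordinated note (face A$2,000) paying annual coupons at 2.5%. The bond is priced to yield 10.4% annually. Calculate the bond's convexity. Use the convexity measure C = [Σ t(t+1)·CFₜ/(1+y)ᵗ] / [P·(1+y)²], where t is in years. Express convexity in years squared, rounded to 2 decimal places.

40.31

With y = 0.104:
  t   CF        PV=CF/(1+0.104)^t    t·PV        t(t+1)·PV
  1        50.00        45.2899        45.2899          90.5797
  2        50.00        41.0234        82.0468         246.1405
  3        50.00        37.1589       111.4767         445.9067
  4        50.00        33.6584       134.6337         673.1684
  5        50.00        30.4877       152.4385         914.6309
  6        50.00        27.6157       165.6940       1,159.8581
  7     2,050.00     1,025.5819     7,179.0733      57,432.5864
  Σ                  1,240.8159     7,870.6529      60,962.8707
P = 1,240.8159.
Convexity = Σ t(t+1)·PV / [P·(1+y)²] = 60,962.8707 / (1,240.8159 × 1.218816) = 40.31066.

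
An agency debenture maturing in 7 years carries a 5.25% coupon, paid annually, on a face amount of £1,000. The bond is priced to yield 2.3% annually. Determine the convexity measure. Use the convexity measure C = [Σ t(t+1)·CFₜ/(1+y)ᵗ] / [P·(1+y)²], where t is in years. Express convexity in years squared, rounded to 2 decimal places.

44.65

With y = 0.023:
  t   CF        PV=CF/(1+0.023)^t    t·PV        t(t+1)·PV
  1        52.50        51.3196        51.3196         102.6393
  2        52.50        50.1658       100.3317         300.9950
  3        52.50        49.0380       147.1139         588.4555
  4        52.50        47.9354       191.7418         958.7089
  5        52.50        46.8577       234.2886       1,405.7315
  6        52.50        45.8042       274.8253       1,923.7773
  7     1,052.50       897.6203     6,283.3421      50,266.7371
  Σ                  1,188.7411     7,282.9630      55,547.0447
P = 1,188.7411.
Convexity = Σ t(t+1)·PV / [P·(1+y)²] = 55,547.0447 / (1,188.7411 × 1.046529) = 44.65010.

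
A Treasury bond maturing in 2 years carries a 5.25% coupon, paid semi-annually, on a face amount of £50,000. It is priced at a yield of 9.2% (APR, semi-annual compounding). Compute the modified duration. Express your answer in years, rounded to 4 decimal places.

Periodic yield y = 0.046. First find Macaulay duration:
  t   CF        PV=CF/(1+0.046)^t    t·PV
  1     1,312.50     1,254.7801     1,254.7801
  2     1,312.50     1,199.5986     2,399.1972
  3     1,312.50     1,146.8438     3,440.5313
  4    51,312.50    42,864.3691   171,457.4766
  Σ                 46,465.5916   178,551.9851
P = 46,465.5916; Macaulay duration = 178,551.9851 / 46,465.5916 = 3.84267 half-year periods = 1.92134 years.
Modified duration = D_Mac / (1 + y) = 1.92134 / 1.046 = 1.83684 years.

1.8368 years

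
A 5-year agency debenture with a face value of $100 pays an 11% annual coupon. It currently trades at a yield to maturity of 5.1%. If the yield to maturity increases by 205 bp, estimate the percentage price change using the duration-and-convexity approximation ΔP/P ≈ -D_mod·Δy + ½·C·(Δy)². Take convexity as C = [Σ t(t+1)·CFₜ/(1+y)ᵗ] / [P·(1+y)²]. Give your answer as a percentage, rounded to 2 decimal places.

With y = 0.051:
  t   CF        PV=CF/(1+0.051)^t    t·PV        t(t+1)·PV
  1        11.00        10.4662        10.4662          20.9324
  2        11.00         9.9583        19.9167          59.7501
  3        11.00         9.4751        28.4253         113.7014
  4        11.00         9.0153        36.0613         180.3067
  5       111.00        86.5584       432.7922       2,596.7531
  Σ                    125.4735       527.6618       2,971.4437
P = 125.4735; D_Mac = 4.20537 yrs; D_mod = 4.00130 yrs; C = 21.43928.
Duration effect: -4.00130 × (+0.0205) = -0.082027
Convexity effect: 0.5 × 21.43928 × (0.0205)² = +0.0045049
ΔP/P ≈ -0.082027 + 0.0045049 = -0.077522 = -7.7522%.

-7.75%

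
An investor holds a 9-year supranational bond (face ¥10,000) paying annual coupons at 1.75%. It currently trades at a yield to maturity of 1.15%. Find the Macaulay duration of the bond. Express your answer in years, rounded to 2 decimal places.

Periodic yield y = 0.0115. Discount each cash flow and weight by its year:
  t   CF        PV=CF/(1+0.0115)^t    t·PV
  1       175.00       173.0104       173.0104
  2       175.00       171.0434       342.0868
  3       175.00       169.0987       507.2962
  4       175.00       167.1762       668.7049
  5       175.00       165.2756       826.3778
  6       175.00       163.3965       980.3789
  7       175.00       161.5388     1,130.7716
  8       175.00       159.7022     1,277.6178
  9    10,175.00     9,179.9736    82,619.7627
  Σ                 10,510.2154    88,526.0070
Price P = Σ PV = 10,510.2154.
Macaulay duration = Σ(t·PV) / P = 88,526.0070 / 10,510.2154 = 8.42285 years.

8.42 years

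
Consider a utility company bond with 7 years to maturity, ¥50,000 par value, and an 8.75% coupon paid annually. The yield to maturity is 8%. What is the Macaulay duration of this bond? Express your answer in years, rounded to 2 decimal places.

5.55 years

Periodic yield y = 0.08. Discount each cash flow and weight by its year:
  t   CF        PV=CF/(1+0.08)^t    t·PV
  1     4,375.00     4,050.9259     4,050.9259
  2     4,375.00     3,750.8573     7,501.7147
  3     4,375.00     3,473.0161    10,419.0482
  4     4,375.00     3,215.7556    12,863.0224
  5     4,375.00     2,977.5515    14,887.7574
  6     4,375.00     2,756.9921    16,541.9527
  7    54,375.00    31,727.2902   222,091.0317
  Σ                 51,952.3888   288,355.4530
Price P = Σ PV = 51,952.3888.
Macaulay duration = Σ(t·PV) / P = 288,355.4530 / 51,952.3888 = 5.55038 years.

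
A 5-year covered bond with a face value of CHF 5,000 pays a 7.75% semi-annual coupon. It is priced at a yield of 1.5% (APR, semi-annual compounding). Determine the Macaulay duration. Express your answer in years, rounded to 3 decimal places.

4.347 years

Periodic yield y = 0.0075. Discount each cash flow and weight by its period:
  t   CF        PV=CF/(1+0.0075)^t    t·PV
  1       193.75       192.3077       192.3077
  2       193.75       190.8761       381.7522
  3       193.75       189.4552       568.3656
  4       193.75       188.0449       752.1795
  5       193.75       186.6450       933.2252
  6       193.75       185.2556     1,111.5337
  7       193.75       183.8765     1,287.1358
  8       193.75       182.5077     1,460.0619
  9       193.75       181.1491     1,630.3420
  10    5,193.75     4,819.8164    48,198.1638
  Σ                  6,499.9343    56,515.0674
Price P = Σ PV = 6,499.9343.
Macaulay duration = Σ(t·PV) / P = 56,515.0674 / 6,499.9343 = 8.69471 half-year periods.
In years: 8.69471 / 2 = 4.34736 years.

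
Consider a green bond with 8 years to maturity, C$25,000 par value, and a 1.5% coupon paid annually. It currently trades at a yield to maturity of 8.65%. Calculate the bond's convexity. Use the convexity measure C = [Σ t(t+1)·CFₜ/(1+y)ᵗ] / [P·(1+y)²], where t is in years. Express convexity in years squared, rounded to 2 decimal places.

55.49

With y = 0.0865:
  t   CF        PV=CF/(1+0.0865)^t    t·PV        t(t+1)·PV
  1       375.00       345.1450       345.1450         690.2899
  2       375.00       317.6668       635.3336       1,906.0007
  3       375.00       292.3762       877.1287       3,508.5149
  4       375.00       269.0992     1,076.3966       5,381.9832
  5       375.00       247.6753     1,238.3763       7,430.2576
  6       375.00       227.9570     1,367.7418       9,574.1929
  7       375.00       209.8085     1,468.6598      11,749.2780
  8    25,375.00    13,066.7688   104,534.1501     940,807.3510
  Σ                 14,976.4967   111,542.9319     981,047.8682
P = 14,976.4967.
Convexity = Σ t(t+1)·PV / [P·(1+y)²] = 981,047.8682 / (14,976.4967 × 1.180482) = 55.49074.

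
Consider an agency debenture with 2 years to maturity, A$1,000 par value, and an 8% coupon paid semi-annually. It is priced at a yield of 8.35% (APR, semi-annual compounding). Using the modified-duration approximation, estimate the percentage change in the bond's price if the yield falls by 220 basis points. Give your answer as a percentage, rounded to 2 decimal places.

Periodic yield y = 0.04175. Modified duration first:
  t   CF        PV=CF/(1+0.04175)^t    t·PV
  1        40.00        38.3969        38.3969
  2        40.00        36.8581        73.7162
  3        40.00        35.3809       106.1428
  4     1,040.00       883.0378     3,532.1513
  Σ                    993.6738     3,750.4072
P = 993.6738; D_Mac = 3.77428 half-year periods = 1.88714 yrs; D_mod = 1.88714/(1+0.04175) = 1.81151 yrs.
ΔP/P ≈ -D_mod · Δy = -1.81151 × (-0.022) = +0.039853 = +3.9853%.

+3.99%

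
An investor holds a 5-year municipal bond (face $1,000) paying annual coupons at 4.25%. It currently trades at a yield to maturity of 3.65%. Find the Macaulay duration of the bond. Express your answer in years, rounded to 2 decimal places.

Periodic yield y = 0.0365. Discount each cash flow and weight by its year:
  t   CF        PV=CF/(1+0.0365)^t    t·PV
  1        42.50        41.0034        41.0034
  2        42.50        39.5595        79.1189
  3        42.50        38.1664       114.4992
  4        42.50        36.8224       147.2895
  5     1,042.50       871.4240     4,357.1201
  Σ                  1,026.9756     4,739.0311
Price P = Σ PV = 1,026.9756.
Macaulay duration = Σ(t·PV) / P = 4,739.0311 / 1,026.9756 = 4.61455 years.

4.61 years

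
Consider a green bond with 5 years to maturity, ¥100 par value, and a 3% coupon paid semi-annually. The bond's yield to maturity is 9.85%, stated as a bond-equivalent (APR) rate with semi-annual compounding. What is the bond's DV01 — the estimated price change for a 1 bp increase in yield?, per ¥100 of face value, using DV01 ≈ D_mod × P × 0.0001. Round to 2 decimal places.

Periodic yield y = 0.04925.
  t   CF        PV=CF/(1+0.04925)^t    t·PV
  1         1.50         1.4296         1.4296
  2         1.50         1.3625         2.7250
  3         1.50         1.2985         3.8956
  4         1.50         1.2376         4.9503
  5         1.50         1.1795         5.8975
  6         1.50         1.1241         6.7448
  7         1.50         1.0714         7.4996
  8         1.50         1.0211         8.1686
  9         1.50         0.9732         8.7584
  10      101.50        62.7590       627.5904
  Σ                     73.4565       677.6597
P = 73.4565; D_Mac = 9.22532 half-year periods = 4.61266 yrs; D_mod = 4.39615 yrs.
DV01 ≈ 4.39615 × 73.4565 × 0.0001 = 0.032293.

¥0.03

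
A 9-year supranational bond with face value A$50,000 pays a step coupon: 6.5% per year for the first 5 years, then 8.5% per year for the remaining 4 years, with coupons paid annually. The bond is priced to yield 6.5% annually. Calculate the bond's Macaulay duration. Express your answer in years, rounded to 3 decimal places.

7.105 years

Periodic yield y = 0.065. Discount each cash flow and weight by its year:
  t   CF        PV=CF/(1+0.065)^t    t·PV
  1     3,250.00     3,051.6432     3,051.6432
  2     3,250.00     2,865.3927     5,730.7853
  3     3,250.00     2,690.5095     8,071.5286
  4     3,250.00     2,526.3000    10,105.2002
  5     3,250.00     2,372.1127    11,860.5636
  6     4,250.00     2,912.6700    17,476.0200
  7     4,250.00     2,734.9014    19,144.3099
  8     4,250.00     2,567.9825    20,543.8604
  9    54,250.00    30,778.9126   277,010.2135
  Σ                 52,500.4247   372,994.1247
Price P = Σ PV = 52,500.4247.
Macaulay duration = Σ(t·PV) / P = 372,994.1247 / 52,500.4247 = 7.10459 years.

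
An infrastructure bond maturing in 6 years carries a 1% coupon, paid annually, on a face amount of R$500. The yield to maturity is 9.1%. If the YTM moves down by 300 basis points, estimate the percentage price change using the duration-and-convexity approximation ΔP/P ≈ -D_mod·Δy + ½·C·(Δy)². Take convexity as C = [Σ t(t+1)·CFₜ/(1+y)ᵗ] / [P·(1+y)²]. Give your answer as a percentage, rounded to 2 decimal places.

+17.49%

With y = 0.091:
  t   CF        PV=CF/(1+0.091)^t    t·PV        t(t+1)·PV
  1         5.00         4.5830         4.5830           9.1659
  2         5.00         4.2007         8.4014          25.2041
  3         5.00         3.8503        11.5509          46.2037
  4         5.00         3.5292        14.1166          70.5831
  5         5.00         3.2348        16.1740          97.0437
  6       505.00       299.4628     1,796.7768      12,577.4374
  Σ                    318.8607     1,851.6026      12,825.6381
P = 318.8607; D_Mac = 5.80693 yrs; D_mod = 5.32258 yrs; C = 33.79314.
Duration effect: -5.32258 × (-0.03) = +0.159677
Convexity effect: 0.5 × 33.79314 × (-0.03)² = +0.0152069
ΔP/P ≈ +0.159677 + 0.0152069 = +0.174884 = +17.4884%.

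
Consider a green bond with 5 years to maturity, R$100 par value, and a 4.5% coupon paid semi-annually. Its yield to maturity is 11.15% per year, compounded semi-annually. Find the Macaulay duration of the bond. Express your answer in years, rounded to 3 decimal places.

Periodic yield y = 0.05575. Discount each cash flow and weight by its period:
  t   CF        PV=CF/(1+0.05575)^t    t·PV
  1         2.25         2.1312         2.1312
  2         2.25         2.0186         4.0373
  3         2.25         1.9121         5.7362
  4         2.25         1.8111         7.2443
  5         2.25         1.7154         8.5772
  6         2.25         1.6249         9.7492
  7         2.25         1.5391        10.7734
  8         2.25         1.4578        11.6623
  9         2.25         1.3808        12.4273
  10      102.25        59.4364       594.3639
  Σ                     75.0273       666.7022
Price P = Σ PV = 75.0273.
Macaulay duration = Σ(t·PV) / P = 666.7022 / 75.0273 = 8.88613 half-year periods.
In years: 8.88613 / 2 = 4.44306 years.

4.443 years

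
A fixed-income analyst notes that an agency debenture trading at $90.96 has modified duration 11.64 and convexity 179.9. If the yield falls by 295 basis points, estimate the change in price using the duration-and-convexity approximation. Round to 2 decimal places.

Duration effect: -D_mod·Δy = -11.64 × (-0.0295) = +0.343380
Convexity effect: ½·C·(Δy)² = 0.5 × 179.9 × (-0.0295)² = +0.0782789875
ΔP/P ≈ +0.343380 + 0.0782789875 = +0.4216589875
ΔP ≈ 90.96 × (+0.4216589875) = +38.354101503.

+$38.35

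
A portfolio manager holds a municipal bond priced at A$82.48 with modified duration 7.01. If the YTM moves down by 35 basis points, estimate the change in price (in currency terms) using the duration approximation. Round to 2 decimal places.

+A$2.02

Duration approximation: ΔP/P ≈ -D_mod · Δy = -7.01 × (-0.0035) = +0.024535.
ΔP ≈ 82.48 × (+0.024535) = +2.0236468.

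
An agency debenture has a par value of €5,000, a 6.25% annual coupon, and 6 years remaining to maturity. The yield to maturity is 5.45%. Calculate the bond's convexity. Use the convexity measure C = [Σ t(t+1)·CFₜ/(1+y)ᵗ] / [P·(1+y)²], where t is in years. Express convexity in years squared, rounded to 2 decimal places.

With y = 0.0545:
  t   CF        PV=CF/(1+0.0545)^t    t·PV        t(t+1)·PV
  1       312.50       296.3490       296.3490         592.6980
  2       312.50       281.0327       562.0654       1,686.1962
  3       312.50       266.5080       799.5240       3,198.0961
  4       312.50       252.7340     1,010.9360       5,054.6802
  5       312.50       239.6719     1,198.3595       7,190.1567
  6     5,312.50     3,863.8427    23,183.0563     162,281.3938
  Σ                  5,200.1383    27,050.2901     180,003.2209
P = 5,200.1383.
Convexity = Σ t(t+1)·PV / [P·(1+y)²] = 180,003.2209 / (5,200.1383 × 1.111970) = 31.12950.

31.13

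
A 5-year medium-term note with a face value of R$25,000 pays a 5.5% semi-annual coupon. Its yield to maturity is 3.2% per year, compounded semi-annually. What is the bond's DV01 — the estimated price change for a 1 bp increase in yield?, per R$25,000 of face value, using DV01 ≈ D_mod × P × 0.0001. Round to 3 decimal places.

R$12.164

Periodic yield y = 0.016.
  t   CF        PV=CF/(1+0.016)^t    t·PV
  1       687.50       676.6732       676.6732
  2       687.50       666.0170     1,332.0339
  3       687.50       655.5285     1,966.5855
  4       687.50       645.2052     2,580.8209
  5       687.50       635.0445     3,175.2225
  6       687.50       625.0438     3,750.2628
  7       687.50       615.2006     4,306.4042
  8       687.50       605.5124     4,844.0992
  9       687.50       595.9768     5,363.7909
  10   25,687.50    21,917.1843   219,171.8431
  Σ                 27,637.3863   247,167.7362
P = 27,637.3863; D_Mac = 8.94324 half-year periods = 4.47162 yrs; D_mod = 4.40120 yrs.
DV01 ≈ 4.40120 × 27,637.3863 × 0.0001 = 12.163767.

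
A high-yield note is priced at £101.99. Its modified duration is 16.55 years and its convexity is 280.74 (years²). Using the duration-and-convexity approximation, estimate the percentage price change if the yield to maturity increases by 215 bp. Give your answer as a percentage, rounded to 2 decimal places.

-29.09%

Duration effect: -D_mod·Δy = -16.55 × (+0.0215) = -0.355825
Convexity effect: ½·C·(Δy)² = 0.5 × 280.74 × (0.0215)² = +0.0648860325
ΔP/P ≈ -0.355825 + 0.0648860325 = -0.2909389675
= -29.09389675%.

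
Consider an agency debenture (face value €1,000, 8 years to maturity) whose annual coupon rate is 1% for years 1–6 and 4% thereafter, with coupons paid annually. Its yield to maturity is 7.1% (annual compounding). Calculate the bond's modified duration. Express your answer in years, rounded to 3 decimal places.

Periodic yield y = 0.071. First find Macaulay duration:
  t   CF        PV=CF/(1+0.071)^t    t·PV
  1        10.00         9.3371         9.3371
  2        10.00         8.7181        17.4362
  3        10.00         8.1401        24.4204
  4        10.00         7.6005        30.4020
  5        10.00         7.0966        35.4832
  6        10.00         6.6262        39.7571
  7        40.00        24.7476       173.2334
  8     1,040.00       600.7829     4,806.2633
  Σ                    673.0492     5,136.3327
P = 673.0492; Macaulay duration = 5,136.3327 / 673.0492 = 7.63144 years.
Modified duration = D_Mac / (1 + y) = 7.63144 / 1.071 = 7.12553 years.

7.126 years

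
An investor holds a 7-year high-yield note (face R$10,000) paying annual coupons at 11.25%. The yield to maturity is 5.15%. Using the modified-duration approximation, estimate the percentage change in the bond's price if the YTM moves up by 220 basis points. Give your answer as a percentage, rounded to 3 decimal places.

-11.437%

Periodic yield y = 0.0515. Modified duration first:
  t   CF        PV=CF/(1+0.0515)^t    t·PV
  1     1,125.00     1,069.9001     1,069.9001
  2     1,125.00     1,017.4989     2,034.9979
  3     1,125.00       967.6642     2,902.9927
  4     1,125.00       920.2703     3,681.0813
  5     1,125.00       875.1976     4,375.9882
  6     1,125.00       832.3325     4,993.9951
  7    11,125.00     7,827.7164    54,794.0145
  Σ                 13,510.5802    73,852.9698
P = 13,510.5802; D_Mac = 5.46631 yrs; D_mod = 5.46631/(1+0.0515) = 5.19858 yrs.
ΔP/P ≈ -D_mod · Δy = -5.19858 × (+0.022) = -0.114369 = -11.4369%.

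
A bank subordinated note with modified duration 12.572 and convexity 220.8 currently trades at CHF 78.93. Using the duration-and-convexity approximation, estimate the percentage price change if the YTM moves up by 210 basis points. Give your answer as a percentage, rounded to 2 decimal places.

-21.53%

Duration effect: -D_mod·Δy = -12.572 × (+0.021) = -0.264012
Convexity effect: ½·C·(Δy)² = 0.5 × 220.8 × (0.021)² = +0.0486864
ΔP/P ≈ -0.264012 + 0.0486864 = -0.2153256
= -21.53256%.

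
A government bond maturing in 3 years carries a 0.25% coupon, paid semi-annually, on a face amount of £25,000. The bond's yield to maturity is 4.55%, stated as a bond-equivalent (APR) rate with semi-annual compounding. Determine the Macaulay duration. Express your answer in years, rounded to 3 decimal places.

Periodic yield y = 0.02275. Discount each cash flow and weight by its period:
  t   CF        PV=CF/(1+0.02275)^t    t·PV
  1        31.25        30.5549        30.5549
  2        31.25        29.8752        59.7504
  3        31.25        29.2107        87.6320
  4        31.25        28.5609       114.2436
  5        31.25        27.9256       139.6280
  6    25,031.25    21,870.8473   131,225.0839
  Σ                 22,016.9746   131,656.8929
Price P = Σ PV = 22,016.9746.
Macaulay duration = Σ(t·PV) / P = 131,656.8929 / 22,016.9746 = 5.97979 half-year periods.
In years: 5.97979 / 2 = 2.98990 years.

2.990 years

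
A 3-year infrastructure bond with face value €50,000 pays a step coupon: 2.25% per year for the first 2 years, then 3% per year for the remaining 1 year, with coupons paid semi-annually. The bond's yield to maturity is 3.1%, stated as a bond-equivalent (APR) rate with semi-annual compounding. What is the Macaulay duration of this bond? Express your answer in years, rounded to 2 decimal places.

2.92 years

Periodic yield y = 0.0155. Discount each cash flow and weight by its period:
  t   CF        PV=CF/(1+0.0155)^t    t·PV
  1       562.50       553.9143       553.9143
  2       562.50       545.4597     1,090.9194
  3       562.50       537.1341     1,611.4024
  4       562.50       528.9356     2,115.7425
  5       750.00       694.4830     3,472.4150
  6    50,750.00    46,276.0712   277,656.4269
  Σ                 49,135.9979   286,500.8205
Price P = Σ PV = 49,135.9979.
Macaulay duration = Σ(t·PV) / P = 286,500.8205 / 49,135.9979 = 5.83077 half-year periods.
In years: 5.83077 / 2 = 2.91539 years.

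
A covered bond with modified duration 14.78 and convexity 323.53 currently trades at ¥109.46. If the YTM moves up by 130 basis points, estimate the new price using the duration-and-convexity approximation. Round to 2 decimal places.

Duration effect: -D_mod·Δy = -14.78 × (+0.013) = -0.192140
Convexity effect: ½·C·(Δy)² = 0.5 × 323.53 × (0.013)² = +0.027338285
ΔP/P ≈ -0.192140 + 0.027338285 = -0.164801715
New price ≈ 109.46 × (1 - 0.164801715) = 91.4208042761.

¥91.42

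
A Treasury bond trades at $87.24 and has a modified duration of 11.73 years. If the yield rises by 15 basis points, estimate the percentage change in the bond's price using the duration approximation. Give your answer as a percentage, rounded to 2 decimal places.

Duration approximation: ΔP/P ≈ -D_mod · Δy = -11.73 × (+0.0015) = -0.017595.
As a percentage: -1.7595%.

-1.76%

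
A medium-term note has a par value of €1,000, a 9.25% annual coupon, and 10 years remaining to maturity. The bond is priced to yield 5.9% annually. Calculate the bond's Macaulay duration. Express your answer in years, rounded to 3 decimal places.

7.275 years

Periodic yield y = 0.059. Discount each cash flow and weight by its year:
  t   CF        PV=CF/(1+0.059)^t    t·PV
  1        92.50        87.3466        87.3466
  2        92.50        82.4802       164.9604
  3        92.50        77.8850       233.6550
  4        92.50        73.5458       294.1832
  5        92.50        69.4484       347.2418
  6        92.50        65.5792       393.4751
  7        92.50        61.9256       433.4790
  8        92.50        58.4755       467.8041
  9        92.50        55.2177       496.9590
  10    1,092.50       615.8314     6,158.3142
  Σ                  1,247.7353     9,077.4184
Price P = Σ PV = 1,247.7353.
Macaulay duration = Σ(t·PV) / P = 9,077.4184 / 1,247.7353 = 7.27512 years.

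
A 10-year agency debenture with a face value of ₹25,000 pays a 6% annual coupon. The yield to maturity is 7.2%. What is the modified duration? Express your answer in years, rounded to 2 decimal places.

7.17 years

Periodic yield y = 0.072. First find Macaulay duration:
  t   CF        PV=CF/(1+0.072)^t    t·PV
  1     1,500.00     1,399.2537     1,399.2537
  2     1,500.00     1,305.2740     2,610.5480
  3     1,500.00     1,217.6063     3,652.8190
  4     1,500.00     1,135.8268     4,543.3073
  5     1,500.00     1,059.5399     5,297.6997
  6     1,500.00       988.3768     5,930.2609
  7     1,500.00       921.9933     6,453.9530
  8     1,500.00       860.0684     6,880.5470
  9     1,500.00       802.3026     7,220.7233
  10   26,500.00    13,222.0264   132,220.2641
  Σ                 22,912.2683   176,209.3760
P = 22,912.2683; Macaulay duration = 176,209.3760 / 22,912.2683 = 7.69061 years.
Modified duration = D_Mac / (1 + y) = 7.69061 / 1.072 = 7.17408 years.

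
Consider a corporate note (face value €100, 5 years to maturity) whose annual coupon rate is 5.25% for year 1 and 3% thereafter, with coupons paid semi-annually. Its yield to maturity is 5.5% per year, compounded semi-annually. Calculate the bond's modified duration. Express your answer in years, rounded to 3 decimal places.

Periodic yield y = 0.0275. First find Macaulay duration:
  t   CF        PV=CF/(1+0.0275)^t    t·PV
  1        2.625         2.5547         2.5547
  2        2.625         2.4864         4.9727
  3        1.500         1.3828         4.1483
  4        1.500         1.3457         5.3830
  5        1.500         1.3097         6.5487
  6        1.500         1.2747         7.6481
  7        1.500         1.2406         8.6839
  8        1.500         1.2074         9.6589
  9        1.500         1.1750        10.5754
  10     101.500        77.3834       773.8339
  Σ                     91.3604       834.0076
P = 91.3604; Macaulay duration = 834.0076 / 91.3604 = 9.12877 half-year periods = 4.56438 years.
Modified duration = D_Mac / (1 + y) = 4.56438 / 1.0275 = 4.44222 years.

4.442 years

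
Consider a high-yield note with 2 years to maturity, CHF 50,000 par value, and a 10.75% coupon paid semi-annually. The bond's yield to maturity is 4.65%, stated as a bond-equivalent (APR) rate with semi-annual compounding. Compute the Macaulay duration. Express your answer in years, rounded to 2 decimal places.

Periodic yield y = 0.02325. Discount each cash flow and weight by its period:
  t   CF        PV=CF/(1+0.02325)^t    t·PV
  1     2,687.50     2,626.4354     2,626.4354
  2     2,687.50     2,566.7582     5,133.5165
  3     2,687.50     2,508.4371     7,525.3113
  4    52,687.50    48,059.6472   192,238.5889
  Σ                 55,761.2779   207,523.8521
Price P = Σ PV = 55,761.2779.
Macaulay duration = Σ(t·PV) / P = 207,523.8521 / 55,761.2779 = 3.72165 half-year periods.
In years: 3.72165 / 2 = 1.86082 years.

1.86 years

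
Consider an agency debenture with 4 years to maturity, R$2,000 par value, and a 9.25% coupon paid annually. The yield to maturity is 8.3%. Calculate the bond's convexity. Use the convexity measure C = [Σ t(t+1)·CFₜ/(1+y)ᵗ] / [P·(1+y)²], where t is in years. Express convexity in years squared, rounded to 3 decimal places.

14.386

With y = 0.083:
  t   CF        PV=CF/(1+0.083)^t    t·PV        t(t+1)·PV
  1       185.00       170.8218       170.8218         341.6436
  2       185.00       157.7302       315.4604         946.3811
  3       185.00       145.6419       436.9257       1,747.7029
  4     2,185.00     1,588.3186     6,353.2743      31,766.3715
  Σ                  2,062.5125     7,276.4822      34,802.0991
P = 2,062.5125.
Convexity = Σ t(t+1)·PV / [P·(1+y)²] = 34,802.0991 / (2,062.5125 × 1.172889) = 14.38639.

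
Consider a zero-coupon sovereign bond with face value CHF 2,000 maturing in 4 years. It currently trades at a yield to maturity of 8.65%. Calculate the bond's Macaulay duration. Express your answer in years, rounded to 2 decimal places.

4.00 years

A zero-coupon bond has a single cash flow at maturity, so its Macaulay duration equals its maturity: 4 years.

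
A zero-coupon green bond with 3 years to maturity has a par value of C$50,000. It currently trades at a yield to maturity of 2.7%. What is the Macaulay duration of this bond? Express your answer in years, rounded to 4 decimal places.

A zero-coupon bond has a single cash flow at maturity, so its Macaulay duration equals its maturity: 3 years.

3.0000 years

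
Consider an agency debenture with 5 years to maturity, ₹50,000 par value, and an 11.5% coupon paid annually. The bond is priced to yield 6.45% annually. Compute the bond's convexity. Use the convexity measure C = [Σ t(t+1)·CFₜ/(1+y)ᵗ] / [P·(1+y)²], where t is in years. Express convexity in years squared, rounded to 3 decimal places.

20.588

With y = 0.0645:
  t   CF        PV=CF/(1+0.0645)^t    t·PV        t(t+1)·PV
  1     5,750.00     5,401.5970     5,401.5970      10,803.1940
  2     5,750.00     5,074.3044    10,148.6087      30,445.8262
  3     5,750.00     4,766.8430    14,300.5290      57,202.1159
  4     5,750.00     4,478.0113    17,912.0451      89,560.2253
  5    55,750.00    40,786.5098   203,932.5488   1,223,595.2928
  Σ                 60,507.2654   251,695.3285   1,411,606.6541
P = 60,507.2654.
Convexity = Σ t(t+1)·PV / [P·(1+y)²] = 1,411,606.6541 / (60,507.2654 × 1.133160) = 20.58803.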